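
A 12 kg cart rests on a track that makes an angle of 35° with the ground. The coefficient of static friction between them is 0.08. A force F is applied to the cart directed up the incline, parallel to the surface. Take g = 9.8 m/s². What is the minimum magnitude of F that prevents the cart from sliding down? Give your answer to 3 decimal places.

The normal force is N = mg cos 35° = 96.332 N. With F at its minimum the cart is on the verge of sliding down, so static friction is at its maximum μ_s N = 0.08 × 96.332 = 7.707 N and acts up the slope.
Equilibrium along the incline: F + μ_s N = mg sin 35°, so F = 67.453 − 7.707 = 59.746 N.

59.746 N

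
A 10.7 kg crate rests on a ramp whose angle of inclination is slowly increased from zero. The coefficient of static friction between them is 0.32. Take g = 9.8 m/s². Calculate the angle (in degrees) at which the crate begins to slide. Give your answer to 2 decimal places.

At the threshold of sliding, static friction is at its maximum μ_s N and exactly balances the weight component along the incline: mg sin θ = μ_s mg cos θ.
Hence tan θ = μ_s = 0.32, so θ = arctan(0.32) = 17.7447°.

17.74°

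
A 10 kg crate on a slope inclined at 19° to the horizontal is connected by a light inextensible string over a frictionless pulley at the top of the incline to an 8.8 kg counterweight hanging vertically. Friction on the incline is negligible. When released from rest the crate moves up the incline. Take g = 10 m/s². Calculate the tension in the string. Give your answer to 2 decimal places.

62.05 N

For the crate on the incline: the weight component along the slope is m₁g sin 19° = 10 × 10 × 0.3256 = 32.560 N and the normal force is N = m₁g cos 19° = 94.552 N.
Newton's second law for the crate (up-slope positive): T − 32.560 = 10 a. For the hanging counterweight (downward positive): 8.8 × 10 − T = 8.8 a.
Adding the two equations eliminates T: 55.440 = 18.8 a, so a = 2.9489 m/s².
Then from the hanging counterweight's equation, T = 8.8 × (10 − 2.9489) = 62.050 N.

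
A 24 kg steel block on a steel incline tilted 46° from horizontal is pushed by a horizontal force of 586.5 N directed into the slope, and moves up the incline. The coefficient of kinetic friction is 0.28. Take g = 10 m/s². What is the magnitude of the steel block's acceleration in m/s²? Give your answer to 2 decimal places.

2.92 m/s²

The horizontal push has components F cos 46° = 586.5 × 0.6947 = 407.442 N up the incline and F sin 46° = 586.5 × 0.7193 = 421.869 N pressing into the surface.
The normal force is therefore N = mg cos 46° + F sin 46° = 166.728 + 421.869 = 588.597 N, and kinetic friction down the slope is μN = 0.28 × 588.597 = 164.807 N.
Along the incline: F cos 46° − mg sin 46° − μN = ma, so 407.442 − 172.632 − 164.807 = 24 a, giving a = 2.9168 m/s².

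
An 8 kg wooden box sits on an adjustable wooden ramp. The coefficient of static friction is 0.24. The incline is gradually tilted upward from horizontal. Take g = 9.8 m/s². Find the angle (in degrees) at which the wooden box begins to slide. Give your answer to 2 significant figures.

13°

At the threshold of sliding, static friction is at its maximum μ_s N and exactly balances the weight component along the incline: mg sin θ = μ_s mg cos θ.
Hence tan θ = μ_s = 0.24, so θ = arctan(0.24) = 13.4957°.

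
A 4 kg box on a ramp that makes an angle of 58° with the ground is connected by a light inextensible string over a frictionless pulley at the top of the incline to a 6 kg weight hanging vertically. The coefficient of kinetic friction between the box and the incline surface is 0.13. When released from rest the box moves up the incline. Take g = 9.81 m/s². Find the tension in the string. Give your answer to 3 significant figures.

For the box on the incline: the weight component along the slope is m₁g sin 58° = 4 × 9.81 × 0.8480 = 33.276 N and the normal force is N = m₁g cos 58° = 20.794 N.
Kinetic friction opposes the box's motion up the incline: f = μN = 0.13 × 20.794 = 2.703 N acting down the slope.
Newton's second law for the box (up-slope positive): T − 33.276 − 2.703 = 4 a. For the hanging weight (downward positive): 6 × 9.81 − T = 6 a.
Adding the two equations eliminates T: 22.881 = 10 a, so a = 2.2881 m/s².
Then from the hanging weight's equation, T = 6 × (9.81 − 2.2881) = 45.131 N.

45.1 N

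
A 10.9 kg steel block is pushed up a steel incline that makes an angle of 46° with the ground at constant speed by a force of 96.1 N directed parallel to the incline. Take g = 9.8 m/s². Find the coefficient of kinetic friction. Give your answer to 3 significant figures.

At constant speed ΣF = 0 along the incline. The applied 96.1 N acts up the slope; the weight component mg sin 46° = 76.840 N and kinetic friction μN both act down the slope.
So 96.1 = 76.840 + μ × 74.203, giving μ = (96.1 − 76.840) / 74.203 = 0.2596.

0.260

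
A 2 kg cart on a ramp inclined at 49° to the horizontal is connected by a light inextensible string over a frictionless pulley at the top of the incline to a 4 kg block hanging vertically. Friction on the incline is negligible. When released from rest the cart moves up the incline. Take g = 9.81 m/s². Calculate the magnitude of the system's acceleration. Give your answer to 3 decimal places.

4.072 m/s²

For the cart on the incline: the weight component along the slope is m₁g sin 49° = 2 × 9.81 × 0.7547 = 14.807 N and the normal force is N = m₁g cos 49° = 12.872 N.
Newton's second law for the cart (up-slope positive): T − 14.807 = 2 a. For the hanging block (downward positive): 4 × 9.81 − T = 4 a.
Adding the two equations eliminates T: 24.433 = 6 a, so a = 4.0722 m/s².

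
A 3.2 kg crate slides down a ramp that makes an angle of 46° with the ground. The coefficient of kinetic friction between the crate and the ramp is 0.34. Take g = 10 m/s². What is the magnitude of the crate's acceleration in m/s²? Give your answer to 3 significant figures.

4.83 m/s²

Resolving the weight along the incline: the component pulling the crate down the slope is mg sin 46° = 3.2 × 10 × 0.7193 = 23.018 N, and the normal force is N = mg cos 46° = 3.2 × 10 × 0.6947 = 22.230 N.
Kinetic friction acts up the slope with magnitude f = μN = 0.34 × 22.230 = 7.558 N.
Net force along the incline is 23.018 − 7.558 = 15.460 N, so a = 15.460 / 3.2 = 4.8312 m/s².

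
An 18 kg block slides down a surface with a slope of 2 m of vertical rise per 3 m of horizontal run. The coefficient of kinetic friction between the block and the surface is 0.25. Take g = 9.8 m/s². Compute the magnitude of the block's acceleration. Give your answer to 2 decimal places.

Resolving the weight along the incline: the component pulling the block down the slope is mg sin 33.69° = 18 × 9.8 × 0.5547 = 97.849 N, and the normal force is N = mg cos 33.69° = 18 × 9.8 × 0.8321 = 146.782 N.
Kinetic friction acts up the slope with magnitude f = μN = 0.25 × 146.782 = 36.696 N.
Net force along the incline is 97.849 − 36.696 = 61.153 N, so a = 61.153 / 18 = 3.3974 m/s².

3.40 m/s²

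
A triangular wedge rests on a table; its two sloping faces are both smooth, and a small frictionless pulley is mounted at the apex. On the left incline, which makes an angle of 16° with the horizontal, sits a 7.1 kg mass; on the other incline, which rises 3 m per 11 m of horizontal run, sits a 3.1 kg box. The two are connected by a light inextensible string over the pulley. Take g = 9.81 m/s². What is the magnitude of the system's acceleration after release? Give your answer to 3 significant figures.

1.10 m/s²

Resolve each weight along its own incline: the 7.1 kg mass has component 7.1 × 9.81 × sin 16° = 19.198 N down its slope, and the 3.1 kg mass has 3.1 × 9.81 × sin 15.26° = 8.002 N down its slope.
The 7.1 kg side's 19.198 N exceeds the other side's 8.002 N, so that mass slides down and the 3.1 kg mass slides up. Taking that direction as positive, Newton's second law for the whole system gives 19.198 − 8.002 = (7.1 + 3.1) a, so a = 11.196 / 10.2 = 1.0976 m/s².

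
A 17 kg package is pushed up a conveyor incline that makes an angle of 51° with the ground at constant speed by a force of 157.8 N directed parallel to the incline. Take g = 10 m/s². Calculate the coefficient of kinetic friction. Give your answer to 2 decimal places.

At constant speed ΣF = 0 along the incline. The applied 157.8 N acts up the slope; the weight component mg sin 51° = 132.115 N and kinetic friction μN both act down the slope.
So 157.8 = 132.115 + μ × 106.984, giving μ = (157.8 − 132.115) / 106.984 = 0.2401.

0.24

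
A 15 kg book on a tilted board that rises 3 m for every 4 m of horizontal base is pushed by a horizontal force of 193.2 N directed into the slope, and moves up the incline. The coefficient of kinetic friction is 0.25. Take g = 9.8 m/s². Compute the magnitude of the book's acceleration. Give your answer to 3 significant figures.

The horizontal push has components F cos 36.87° = 193.2 × 0.8000 = 154.560 N up the incline and F sin 36.87° = 193.2 × 0.6000 = 115.920 N pressing into the surface.
The normal force is therefore N = mg cos 36.87° + F sin 36.87° = 117.600 + 115.920 = 233.520 N, and kinetic friction down the slope is μN = 0.25 × 233.520 = 58.380 N.
Along the incline: F cos 36.87° − mg sin 36.87° − μN = ma, so 154.560 − 88.200 − 58.380 = 15 a, giving a = 0.5320 m/s².

0.532 m/s²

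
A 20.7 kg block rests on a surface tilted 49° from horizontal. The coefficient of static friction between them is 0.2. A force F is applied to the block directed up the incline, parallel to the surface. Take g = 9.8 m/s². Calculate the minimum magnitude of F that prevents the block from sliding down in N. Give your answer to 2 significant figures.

The normal force is N = mg cos 49° = 133.088 N. With F at its minimum the block is on the verge of sliding down, so static friction is at its maximum μ_s N = 0.2 × 133.088 = 26.618 N and acts up the slope.
Equilibrium along the incline: F + μ_s N = mg sin 49°, so F = 153.100 − 26.618 = 126.482 N.

130 N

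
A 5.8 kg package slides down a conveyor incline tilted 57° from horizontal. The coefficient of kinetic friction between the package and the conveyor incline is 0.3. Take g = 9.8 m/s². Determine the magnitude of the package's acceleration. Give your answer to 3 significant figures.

Resolving the weight along the incline: the component pulling the package down the slope is mg sin 57° = 5.8 × 9.8 × 0.8387 = 47.672 N, and the normal force is N = mg cos 57° = 5.8 × 9.8 × 0.5446 = 30.955 N.
Kinetic friction acts up the slope with magnitude f = μN = 0.3 × 30.955 = 9.286 N.
Net force along the incline is 47.672 − 9.286 = 38.386 N, so a = 38.386 / 5.8 = 6.6183 m/s².

6.62 m/s²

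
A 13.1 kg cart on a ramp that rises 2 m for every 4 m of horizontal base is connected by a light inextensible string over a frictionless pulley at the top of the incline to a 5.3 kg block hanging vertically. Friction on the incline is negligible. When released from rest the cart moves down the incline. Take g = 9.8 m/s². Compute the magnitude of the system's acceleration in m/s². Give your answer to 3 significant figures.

For the cart on the incline: the weight component along the slope is m₁g sin 26.57° = 13.1 × 9.8 × 0.4472 = 57.412 N and the normal force is N = m₁g cos 26.57° = 114.827 N.
Newton's second law for the cart (down-slope positive): 57.412 − T = 13.1 a. For the hanging block (upward positive): T − 5.3 × 9.8 = 5.3 a.
Adding the two equations eliminates T: 5.472 = 18.4 a, so a = 0.2974 m/s².

0.297 m/s²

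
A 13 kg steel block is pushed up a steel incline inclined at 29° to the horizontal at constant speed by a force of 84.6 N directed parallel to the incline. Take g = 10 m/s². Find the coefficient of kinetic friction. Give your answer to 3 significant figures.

0.190

At constant speed ΣF = 0 along the incline. The applied 84.6 N acts up the slope; the weight component mg sin 29° = 63.025 N and kinetic friction μN both act down the slope.
So 84.6 = 63.025 + μ × 113.701, giving μ = (84.6 − 63.025) / 113.701 = 0.1898.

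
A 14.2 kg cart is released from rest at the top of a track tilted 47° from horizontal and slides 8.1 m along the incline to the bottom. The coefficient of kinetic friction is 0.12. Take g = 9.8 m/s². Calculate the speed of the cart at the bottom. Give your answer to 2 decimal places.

The weight component along the incline is mg sin 47° = 101.775 N and the normal force is N = mg cos 47° = 94.907 N.
Friction up the slope is f = μN = 0.12 × 94.907 = 11.389 N, so the net downslope force is 101.775 − 11.389 = 90.386 N and a = 90.386 / 14.2 = 6.3652 m/s².
Starting from rest over a distance of 8.1 m, v² = 2aL = 2 × 6.3652 × 8.1 = 103.1162, so v = 10.1546 m/s.

10.15 m/s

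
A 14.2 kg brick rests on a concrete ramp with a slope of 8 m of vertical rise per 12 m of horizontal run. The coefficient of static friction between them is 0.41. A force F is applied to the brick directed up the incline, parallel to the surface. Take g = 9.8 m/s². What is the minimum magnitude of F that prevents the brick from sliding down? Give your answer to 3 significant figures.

The normal force is N = mg cos 33.69° = 115.788 N. With F at its minimum the brick is on the verge of sliding down, so static friction is at its maximum μ_s N = 0.41 × 115.788 = 47.473 N and acts up the slope.
Equilibrium along the incline: F + μ_s N = mg sin 33.69°, so F = 77.192 − 47.473 = 29.719 N.

29.7 N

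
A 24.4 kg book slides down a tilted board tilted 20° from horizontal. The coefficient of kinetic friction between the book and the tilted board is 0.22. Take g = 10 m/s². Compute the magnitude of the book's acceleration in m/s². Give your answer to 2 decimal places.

1.35 m/s²

Resolving the weight along the incline: the component pulling the book down the slope is mg sin 20° = 24.4 × 10 × 0.3420 = 83.448 N, and the normal force is N = mg cos 20° = 24.4 × 10 × 0.9397 = 229.287 N.
Kinetic friction acts up the slope with magnitude f = μN = 0.22 × 229.287 = 50.443 N.
Net force along the incline is 83.448 − 50.443 = 33.005 N, so a = 33.005 / 24.4 = 1.3527 m/s².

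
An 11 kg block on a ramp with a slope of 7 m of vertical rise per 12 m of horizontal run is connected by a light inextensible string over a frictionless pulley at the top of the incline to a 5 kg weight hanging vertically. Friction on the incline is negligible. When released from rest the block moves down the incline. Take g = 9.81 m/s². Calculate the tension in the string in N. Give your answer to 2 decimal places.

For the block on the incline: the weight component along the slope is m₁g sin 30.26° = 11 × 9.81 × 0.5039 = 54.376 N and the normal force is N = m₁g cos 30.26° = 93.210 N.
Newton's second law for the block (down-slope positive): 54.376 − T = 11 a. For the hanging weight (upward positive): T − 5 × 9.81 = 5 a.
Adding the two equations eliminates T: 5.326 = 16 a, so a = 0.3329 m/s².
Then from the hanging weight's equation, T = 5 × (9.81 + 0.3329) = 50.715 N.

50.71 N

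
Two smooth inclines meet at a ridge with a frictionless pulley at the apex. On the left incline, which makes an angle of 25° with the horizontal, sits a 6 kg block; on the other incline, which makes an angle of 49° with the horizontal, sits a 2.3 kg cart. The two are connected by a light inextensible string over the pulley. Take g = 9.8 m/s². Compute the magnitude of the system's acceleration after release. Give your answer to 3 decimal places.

Resolve each weight along its own incline: the 6 kg mass has component 6 × 9.8 × sin 25° = 24.850 N down its slope, and the 2.3 kg mass has 2.3 × 9.8 × sin 49° = 17.011 N down its slope.
The 6 kg side's 24.850 N exceeds the other side's 17.011 N, so that mass slides down and the 2.3 kg mass slides up. Taking that direction as positive, Newton's second law for the whole system gives 24.850 − 17.011 = (6 + 2.3) a, so a = 7.839 / 8.3 = 0.9445 m/s².

0.944 m/s²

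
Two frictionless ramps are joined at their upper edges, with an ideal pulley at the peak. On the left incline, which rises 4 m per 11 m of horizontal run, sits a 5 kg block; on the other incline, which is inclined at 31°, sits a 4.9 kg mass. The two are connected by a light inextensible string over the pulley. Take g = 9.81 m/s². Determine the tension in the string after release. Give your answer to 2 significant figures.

Resolve each weight along its own incline: the 5 kg mass has component 5 × 9.81 × sin 19.98° = 16.762 N down its slope, and the 4.9 kg mass has 4.9 × 9.81 × sin 31° = 24.757 N down its slope.
The 4.9 kg side's 24.757 N exceeds the other side's 16.762 N, so that mass slides down and the 5 kg mass slides up. Taking that direction as positive, Newton's second law for the whole system gives 24.757 − 16.762 = (5 + 4.9) a, so a = 7.995 / 9.9 = 0.8076 m/s².
For the 5 kg mass (up-slope positive): T − 16.762 = 5 × 0.8076, so T = 20.800 N.

21 N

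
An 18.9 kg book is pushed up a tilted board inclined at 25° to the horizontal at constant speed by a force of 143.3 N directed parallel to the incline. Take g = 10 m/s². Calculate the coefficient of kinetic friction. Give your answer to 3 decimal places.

0.370

At constant speed ΣF = 0 along the incline. The applied 143.3 N acts up the slope; the weight component mg sin 25° = 79.875 N and kinetic friction μN both act down the slope.
So 143.3 = 79.875 + μ × 171.292, giving μ = (143.3 − 79.875) / 171.292 = 0.3703.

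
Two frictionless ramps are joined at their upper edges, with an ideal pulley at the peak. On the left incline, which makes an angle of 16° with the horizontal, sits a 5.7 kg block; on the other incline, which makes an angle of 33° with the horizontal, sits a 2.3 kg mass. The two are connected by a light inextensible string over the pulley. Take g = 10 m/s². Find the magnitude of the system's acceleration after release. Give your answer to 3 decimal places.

0.398 m/s²

Resolve each weight along its own incline: the 5.7 kg mass has component 5.7 × 10 × sin 16° = 15.711 N down its slope, and the 2.3 kg mass has 2.3 × 10 × sin 33° = 12.527 N down its slope.
The 5.7 kg side's 15.711 N exceeds the other side's 12.527 N, so that mass slides down and the 2.3 kg mass slides up. Taking that direction as positive, Newton's second law for the whole system gives 15.711 − 12.527 = (5.7 + 2.3) a, so a = 3.184 / 8 = 0.3980 m/s².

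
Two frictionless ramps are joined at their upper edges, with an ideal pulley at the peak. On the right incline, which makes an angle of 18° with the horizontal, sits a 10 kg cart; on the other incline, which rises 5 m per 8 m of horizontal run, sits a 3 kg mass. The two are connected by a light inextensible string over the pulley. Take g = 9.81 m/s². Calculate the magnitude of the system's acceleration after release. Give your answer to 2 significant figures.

1.1 m/s²

Resolve each weight along its own incline: the 10 kg mass has component 10 × 9.81 × sin 18° = 30.315 N down its slope, and the 3 kg mass has 3 × 9.81 × sin 32.01° = 15.598 N down its slope.
The 10 kg side's 30.315 N exceeds the other side's 15.598 N, so that mass slides down and the 3 kg mass slides up. Taking that direction as positive, Newton's second law for the whole system gives 30.315 − 15.598 = (10 + 3) a, so a = 14.717 / 13 = 1.1321 m/s².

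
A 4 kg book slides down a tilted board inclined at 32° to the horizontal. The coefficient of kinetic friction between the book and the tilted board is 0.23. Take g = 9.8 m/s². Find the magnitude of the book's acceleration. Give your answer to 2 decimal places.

3.28 m/s²

Resolving the weight along the incline: the component pulling the book down the slope is mg sin 32° = 4 × 9.8 × 0.5299 = 20.772 N, and the normal force is N = mg cos 32° = 4 × 9.8 × 0.8480 = 33.242 N.
Kinetic friction acts up the slope with magnitude f = μN = 0.23 × 33.242 = 7.646 N.
Net force along the incline is 20.772 − 7.646 = 13.126 N, so a = 13.126 / 4 = 3.2815 m/s².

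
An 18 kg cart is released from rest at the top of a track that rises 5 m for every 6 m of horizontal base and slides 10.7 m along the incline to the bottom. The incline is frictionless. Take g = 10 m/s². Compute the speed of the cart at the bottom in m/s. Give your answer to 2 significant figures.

The weight component along the incline is mg sin 39.81° = 115.233 N and the normal force is N = mg cos 39.81° = 138.280 N.
With no friction, a = g sin 39.81° = 6.4018 m/s².
Starting from rest over a distance of 10.7 m, v² = 2aL = 2 × 6.4018 × 10.7 = 136.9985, so v = 11.7046 m/s.

12 m/s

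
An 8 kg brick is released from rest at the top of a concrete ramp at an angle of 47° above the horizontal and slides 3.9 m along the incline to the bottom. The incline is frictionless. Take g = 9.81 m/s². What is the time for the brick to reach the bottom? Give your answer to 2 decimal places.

The weight component along the incline is mg sin 47° = 57.397 N and the normal force is N = mg cos 47° = 53.523 N.
With no friction, a = g sin 47° = 7.1746 m/s².
Starting from rest, L = ½at², so t = √(2L/a) = √(2 × 3.9 / 7.1746) = 1.0427 s.

1.04 s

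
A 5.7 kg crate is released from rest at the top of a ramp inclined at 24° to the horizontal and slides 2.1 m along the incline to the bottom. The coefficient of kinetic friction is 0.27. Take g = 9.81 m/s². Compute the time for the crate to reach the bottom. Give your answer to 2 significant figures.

The weight component along the incline is mg sin 24° = 22.743 N and the normal force is N = mg cos 24° = 51.083 N.
Friction up the slope is f = μN = 0.27 × 51.083 = 13.792 N, so the net downslope force is 22.743 − 13.792 = 8.951 N and a = 8.951 / 5.7 = 1.5704 m/s².
Starting from rest, L = ½at², so t = √(2L/a) = √(2 × 2.1 / 1.5704) = 1.6354 s.

1.6 s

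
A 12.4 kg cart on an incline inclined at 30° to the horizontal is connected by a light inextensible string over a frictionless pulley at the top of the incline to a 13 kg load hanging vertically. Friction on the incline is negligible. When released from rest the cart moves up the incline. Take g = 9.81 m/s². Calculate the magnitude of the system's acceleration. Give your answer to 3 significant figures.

For the cart on the incline: the weight component along the slope is m₁g sin 30° = 12.4 × 9.81 × 0.5000 = 60.822 N and the normal force is N = m₁g cos 30° = 105.347 N.
Newton's second law for the cart (up-slope positive): T − 60.822 = 12.4 a. For the hanging load (downward positive): 13 × 9.81 − T = 13 a.
Adding the two equations eliminates T: 66.708 = 25.4 a, so a = 2.6263 m/s².

2.63 m/s²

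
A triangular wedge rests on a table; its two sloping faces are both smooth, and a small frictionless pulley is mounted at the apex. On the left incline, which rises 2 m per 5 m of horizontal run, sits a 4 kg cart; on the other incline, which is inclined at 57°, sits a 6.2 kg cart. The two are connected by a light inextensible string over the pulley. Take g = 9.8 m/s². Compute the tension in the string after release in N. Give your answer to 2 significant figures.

29 N

Resolve each weight along its own incline: the 4 kg mass has component 4 × 9.8 × sin 21.80° = 14.559 N down its slope, and the 6.2 kg mass has 6.2 × 9.8 × sin 57° = 50.958 N down its slope.
The 6.2 kg side's 50.958 N exceeds the other side's 14.559 N, so that mass slides down and the 4 kg mass slides up. Taking that direction as positive, Newton's second law for the whole system gives 50.958 − 14.559 = (4 + 6.2) a, so a = 36.399 / 10.2 = 3.5685 m/s².
For the 4 kg mass (up-slope positive): T − 14.559 = 4 × 3.5685, so T = 28.833 N.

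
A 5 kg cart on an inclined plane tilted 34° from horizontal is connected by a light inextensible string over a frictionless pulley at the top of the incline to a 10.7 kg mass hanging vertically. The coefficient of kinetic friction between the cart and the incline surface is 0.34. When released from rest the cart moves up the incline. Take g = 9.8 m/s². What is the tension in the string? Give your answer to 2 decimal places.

61.48 N

For the cart on the incline: the weight component along the slope is m₁g sin 34° = 5 × 9.8 × 0.5592 = 27.401 N and the normal force is N = m₁g cos 34° = 40.623 N.
Kinetic friction opposes the cart's motion up the incline: f = μN = 0.34 × 40.623 = 13.812 N acting down the slope.
Newton's second law for the cart (up-slope positive): T − 27.401 − 13.812 = 5 a. For the hanging mass (downward positive): 10.7 × 9.8 − T = 10.7 a.
Adding the two equations eliminates T: 63.647 = 15.7 a, so a = 4.0539 m/s².
Then from the hanging mass's equation, T = 10.7 × (9.8 − 4.0539) = 61.483 N.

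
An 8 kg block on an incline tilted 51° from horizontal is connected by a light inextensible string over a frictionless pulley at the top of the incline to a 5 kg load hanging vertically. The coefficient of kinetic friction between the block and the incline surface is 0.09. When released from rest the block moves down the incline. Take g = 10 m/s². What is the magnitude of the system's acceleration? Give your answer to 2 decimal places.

For the block on the incline: the weight component along the slope is m₁g sin 51° = 8 × 10 × 0.7771 = 62.168 N and the normal force is N = m₁g cos 51° = 50.346 N.
Kinetic friction opposes the block's motion down the incline: f = μN = 0.09 × 50.346 = 4.531 N acting up the slope.
Newton's second law for the block (down-slope positive): 62.168 − 4.531 − T = 8 a. For the hanging load (upward positive): T − 5 × 10 = 5 a.
Adding the two equations eliminates T: 7.637 = 13 a, so a = 0.5875 m/s².

0.59 m/s²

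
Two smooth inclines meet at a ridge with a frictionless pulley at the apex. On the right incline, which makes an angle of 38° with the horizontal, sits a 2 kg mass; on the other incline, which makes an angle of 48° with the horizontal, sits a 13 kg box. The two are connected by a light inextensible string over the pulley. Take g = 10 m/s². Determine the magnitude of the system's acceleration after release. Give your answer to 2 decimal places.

5.62 m/s²

Resolve each weight along its own incline: the 2 kg mass has component 2 × 10 × sin 38° = 12.313 N down its slope, and the 13 kg mass has 13 × 10 × sin 48° = 96.609 N down its slope.
The 13 kg side's 96.609 N exceeds the other side's 12.313 N, so that mass slides down and the 2 kg mass slides up. Taking that direction as positive, Newton's second law for the whole system gives 96.609 − 12.313 = (2 + 13) a, so a = 84.296 / 15 = 5.6197 m/s².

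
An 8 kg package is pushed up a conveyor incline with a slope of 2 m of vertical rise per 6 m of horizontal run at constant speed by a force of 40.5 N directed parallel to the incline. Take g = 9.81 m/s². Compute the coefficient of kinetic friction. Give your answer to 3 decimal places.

At constant speed ΣF = 0 along the incline. The applied 40.5 N acts up the slope; the weight component mg sin 18.43° = 24.818 N and kinetic friction μN both act down the slope.
So 40.5 = 24.818 + μ × 74.453, giving μ = (40.5 − 24.818) / 74.453 = 0.2106.

0.211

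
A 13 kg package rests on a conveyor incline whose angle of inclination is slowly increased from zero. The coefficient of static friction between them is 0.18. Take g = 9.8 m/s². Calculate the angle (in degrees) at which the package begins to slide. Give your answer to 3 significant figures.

At the threshold of sliding, static friction is at its maximum μ_s N and exactly balances the weight component along the incline: mg sin θ = μ_s mg cos θ.
Hence tan θ = μ_s = 0.18, so θ = arctan(0.18) = 10.2040°.

10.2°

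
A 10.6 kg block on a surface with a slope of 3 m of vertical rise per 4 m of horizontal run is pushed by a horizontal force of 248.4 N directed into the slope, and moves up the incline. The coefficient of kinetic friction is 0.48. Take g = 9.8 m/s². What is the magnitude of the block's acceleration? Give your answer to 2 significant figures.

The horizontal push has components F cos 36.87° = 248.4 × 0.8000 = 198.720 N up the incline and F sin 36.87° = 248.4 × 0.6000 = 149.040 N pressing into the surface.
The normal force is therefore N = mg cos 36.87° + F sin 36.87° = 83.104 + 149.040 = 232.144 N, and kinetic friction down the slope is μN = 0.48 × 232.144 = 111.429 N.
Along the incline: F cos 36.87° − mg sin 36.87° − μN = ma, so 198.720 − 62.328 − 111.429 = 10.6 a, giving a = 2.3550 m/s².

2.4 m/s²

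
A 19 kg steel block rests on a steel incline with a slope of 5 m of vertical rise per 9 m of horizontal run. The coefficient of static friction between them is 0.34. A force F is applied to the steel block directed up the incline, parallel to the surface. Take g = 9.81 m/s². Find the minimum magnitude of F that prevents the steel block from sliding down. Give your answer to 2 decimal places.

35.12 N

The normal force is N = mg cos 29.05° = 162.934 N. With F at its minimum the steel block is on the verge of sliding down, so static friction is at its maximum μ_s N = 0.34 × 162.934 = 55.398 N and acts up the slope.
Equilibrium along the incline: F + μ_s N = mg sin 29.05°, so F = 90.519 − 55.398 = 35.121 N.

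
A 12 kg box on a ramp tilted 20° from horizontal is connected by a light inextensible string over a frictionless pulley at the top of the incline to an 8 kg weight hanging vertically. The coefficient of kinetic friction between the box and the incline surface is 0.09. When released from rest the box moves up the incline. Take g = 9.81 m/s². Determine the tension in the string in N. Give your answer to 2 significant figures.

67 N

For the box on the incline: the weight component along the slope is m₁g sin 20° = 12 × 9.81 × 0.3420 = 40.260 N and the normal force is N = m₁g cos 20° = 110.621 N.
Kinetic friction opposes the box's motion up the incline: f = μN = 0.09 × 110.621 = 9.956 N acting down the slope.
Newton's second law for the box (up-slope positive): T − 40.260 − 9.956 = 12 a. For the hanging weight (downward positive): 8 × 9.81 − T = 8 a.
Adding the two equations eliminates T: 28.264 = 20 a, so a = 1.4132 m/s².
Then from the hanging weight's equation, T = 8 × (9.81 − 1.4132) = 67.174 N.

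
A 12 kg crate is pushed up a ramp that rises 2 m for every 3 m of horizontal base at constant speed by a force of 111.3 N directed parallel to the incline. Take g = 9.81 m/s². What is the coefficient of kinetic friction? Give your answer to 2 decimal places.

At constant speed ΣF = 0 along the incline. The applied 111.3 N acts up the slope; the weight component mg sin 33.69° = 65.299 N and kinetic friction μN both act down the slope.
So 111.3 = 65.299 + μ × 97.949, giving μ = (111.3 − 65.299) / 97.949 = 0.4696.

0.47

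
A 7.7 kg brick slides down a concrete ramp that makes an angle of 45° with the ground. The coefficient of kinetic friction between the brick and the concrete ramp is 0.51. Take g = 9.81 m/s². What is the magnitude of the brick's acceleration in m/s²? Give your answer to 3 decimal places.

Resolving the weight along the incline: the component pulling the brick down the slope is mg sin 45° = 7.7 × 9.81 × 0.7071 = 53.412 N, and the normal force is N = mg cos 45° = 7.7 × 9.81 × 0.7071 = 53.412 N.
Kinetic friction acts up the slope with magnitude f = μN = 0.51 × 53.412 = 27.240 N.
Net force along the incline is 53.412 − 27.240 = 26.172 N, so a = 26.172 / 7.7 = 3.3990 m/s².

3.399 m/s²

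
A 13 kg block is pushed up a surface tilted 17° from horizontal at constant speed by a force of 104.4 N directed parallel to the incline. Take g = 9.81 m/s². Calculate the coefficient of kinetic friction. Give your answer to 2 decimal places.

0.55

At constant speed ΣF = 0 along the incline. The applied 104.4 N acts up the slope; the weight component mg sin 17° = 37.286 N and kinetic friction μN both act down the slope.
So 104.4 = 37.286 + μ × 121.958, giving μ = (104.4 − 37.286) / 121.958 = 0.5503.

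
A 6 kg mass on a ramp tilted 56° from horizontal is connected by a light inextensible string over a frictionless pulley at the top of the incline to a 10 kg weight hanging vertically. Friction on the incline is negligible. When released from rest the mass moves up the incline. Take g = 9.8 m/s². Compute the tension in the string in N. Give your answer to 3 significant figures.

For the mass on the incline: the weight component along the slope is m₁g sin 56° = 6 × 9.8 × 0.8290 = 48.745 N and the normal force is N = m₁g cos 56° = 32.881 N.
Newton's second law for the mass (up-slope positive): T − 48.745 = 6 a. For the hanging weight (downward positive): 10 × 9.8 − T = 10 a.
Adding the two equations eliminates T: 49.255 = 16 a, so a = 3.0784 m/s².
Then from the hanging weight's equation, T = 10 × (9.8 − 3.0784) = 67.216 N.

67.2 N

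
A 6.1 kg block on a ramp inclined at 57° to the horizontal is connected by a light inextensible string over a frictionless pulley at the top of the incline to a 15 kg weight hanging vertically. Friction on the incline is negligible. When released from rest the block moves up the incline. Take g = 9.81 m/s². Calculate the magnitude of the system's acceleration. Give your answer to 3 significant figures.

4.60 m/s²

For the block on the incline: the weight component along the slope is m₁g sin 57° = 6.1 × 9.81 × 0.8387 = 50.189 N and the normal force is N = m₁g cos 57° = 32.592 N.
Newton's second law for the block (up-slope positive): T − 50.189 = 6.1 a. For the hanging weight (downward positive): 15 × 9.81 − T = 15 a.
Adding the two equations eliminates T: 96.961 = 21.1 a, so a = 4.5953 m/s².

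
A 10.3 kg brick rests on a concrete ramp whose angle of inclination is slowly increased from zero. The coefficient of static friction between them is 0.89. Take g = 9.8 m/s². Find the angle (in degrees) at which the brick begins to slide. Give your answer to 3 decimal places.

At the threshold of sliding, static friction is at its maximum μ_s N and exactly balances the weight component along the incline: mg sin θ = μ_s mg cos θ.
Hence tan θ = μ_s = 0.89, so θ = arctan(0.89) = 41.6691°.

41.669°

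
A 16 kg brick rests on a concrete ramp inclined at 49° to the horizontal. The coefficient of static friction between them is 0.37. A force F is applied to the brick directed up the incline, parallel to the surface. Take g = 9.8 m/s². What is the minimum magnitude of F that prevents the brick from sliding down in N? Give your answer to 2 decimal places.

80.28 N

The normal force is N = mg cos 49° = 102.870 N. With F at its minimum the brick is on the verge of sliding down, so static friction is at its maximum μ_s N = 0.37 × 102.870 = 38.062 N and acts up the slope.
Equilibrium along the incline: F + μ_s N = mg sin 49°, so F = 118.338 − 38.062 = 80.276 N.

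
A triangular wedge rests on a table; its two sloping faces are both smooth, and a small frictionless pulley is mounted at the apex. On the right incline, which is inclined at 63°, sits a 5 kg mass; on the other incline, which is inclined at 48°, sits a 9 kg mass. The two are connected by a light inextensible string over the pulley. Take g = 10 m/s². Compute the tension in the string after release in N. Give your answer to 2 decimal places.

Resolve each weight along its own incline: the 5 kg mass has component 5 × 10 × sin 63° = 44.550 N down its slope, and the 9 kg mass has 9 × 10 × sin 48° = 66.883 N down its slope.
The 9 kg side's 66.883 N exceeds the other side's 44.550 N, so that mass slides down and the 5 kg mass slides up. Taking that direction as positive, Newton's second law for the whole system gives 66.883 − 44.550 = (5 + 9) a, so a = 22.333 / 14 = 1.5952 m/s².
For the 5 kg mass (up-slope positive): T − 44.550 = 5 × 1.5952, so T = 52.526 N.

52.53 N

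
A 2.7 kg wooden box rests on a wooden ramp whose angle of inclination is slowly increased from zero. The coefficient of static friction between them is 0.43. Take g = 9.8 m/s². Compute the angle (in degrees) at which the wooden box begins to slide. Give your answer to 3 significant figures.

23.3°

At the threshold of sliding, static friction is at its maximum μ_s N and exactly balances the weight component along the incline: mg sin θ = μ_s mg cos θ.
Hence tan θ = μ_s = 0.43, so θ = arctan(0.43) = 23.2677°.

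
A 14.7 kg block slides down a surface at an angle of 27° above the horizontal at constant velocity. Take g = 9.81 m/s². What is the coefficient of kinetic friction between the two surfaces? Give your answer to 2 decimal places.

At constant velocity the net force along the incline is zero: mg sin 27° = μ mg cos 27°.
So μ = tan 27° = 0.4540 / 0.8910 = 0.5095.

0.51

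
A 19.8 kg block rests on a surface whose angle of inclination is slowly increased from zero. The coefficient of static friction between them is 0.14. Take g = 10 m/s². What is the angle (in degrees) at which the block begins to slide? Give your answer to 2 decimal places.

At the threshold of sliding, static friction is at its maximum μ_s N and exactly balances the weight component along the incline: mg sin θ = μ_s mg cos θ.
Hence tan θ = μ_s = 0.14, so θ = arctan(0.14) = 7.9696°.

7.97°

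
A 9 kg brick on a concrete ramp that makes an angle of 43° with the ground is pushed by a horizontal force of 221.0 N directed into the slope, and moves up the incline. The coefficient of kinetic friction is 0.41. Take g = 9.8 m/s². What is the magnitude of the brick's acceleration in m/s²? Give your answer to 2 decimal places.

The horizontal push has components F cos 43° = 221.0 × 0.7314 = 161.639 N up the incline and F sin 43° = 221.0 × 0.6820 = 150.722 N pressing into the surface.
The normal force is therefore N = mg cos 43° + F sin 43° = 64.509 + 150.722 = 215.231 N, and kinetic friction down the slope is μN = 0.41 × 215.231 = 88.245 N.
Along the incline: F cos 43° − mg sin 43° − μN = ma, so 161.639 − 60.152 − 88.245 = 9 a, giving a = 1.4713 m/s².

1.47 m/s²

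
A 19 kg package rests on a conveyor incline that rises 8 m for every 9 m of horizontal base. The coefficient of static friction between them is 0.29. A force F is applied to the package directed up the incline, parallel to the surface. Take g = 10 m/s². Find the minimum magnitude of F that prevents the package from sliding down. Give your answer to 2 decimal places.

The normal force is N = mg cos 41.63° = 142.008 N. With F at its minimum the package is on the verge of sliding down, so static friction is at its maximum μ_s N = 0.29 × 142.008 = 41.182 N and acts up the slope.
Equilibrium along the incline: F + μ_s N = mg sin 41.63°, so F = 126.229 − 41.182 = 85.047 N.

85.05 N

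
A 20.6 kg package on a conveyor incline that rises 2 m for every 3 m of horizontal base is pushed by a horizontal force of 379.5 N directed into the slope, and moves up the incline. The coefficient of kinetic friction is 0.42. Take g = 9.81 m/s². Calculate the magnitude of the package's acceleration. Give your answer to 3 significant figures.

The horizontal push has components F cos 33.69° = 379.5 × 0.8321 = 315.782 N up the incline and F sin 33.69° = 379.5 × 0.5547 = 210.509 N pressing into the surface.
The normal force is therefore N = mg cos 33.69° + F sin 33.69° = 168.156 + 210.509 = 378.665 N, and kinetic friction down the slope is μN = 0.42 × 378.665 = 159.039 N.
Along the incline: F cos 33.69° − mg sin 33.69° − μN = ma, so 315.782 − 112.097 − 159.039 = 20.6 a, giving a = 2.1673 m/s².

2.17 m/s²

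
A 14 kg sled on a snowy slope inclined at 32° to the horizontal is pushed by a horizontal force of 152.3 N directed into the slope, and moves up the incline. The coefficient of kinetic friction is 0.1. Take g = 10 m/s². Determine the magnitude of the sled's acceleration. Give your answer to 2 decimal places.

The horizontal push has components F cos 32° = 152.3 × 0.8480 = 129.150 N up the incline and F sin 32° = 152.3 × 0.5299 = 80.704 N pressing into the surface.
The normal force is therefore N = mg cos 32° + F sin 32° = 118.720 + 80.704 = 199.424 N, and kinetic friction down the slope is μN = 0.1 × 199.424 = 19.942 N.
Along the incline: F cos 32° − mg sin 32° − μN = ma, so 129.150 − 74.186 − 19.942 = 14 a, giving a = 2.5016 m/s².

2.50 m/s²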